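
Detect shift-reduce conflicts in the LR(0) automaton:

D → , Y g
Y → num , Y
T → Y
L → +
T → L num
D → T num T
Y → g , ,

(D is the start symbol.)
No shift-reduce conflicts

A shift-reduce conflict occurs when an LR(0) state has both:
  - a complete (reduce) item [A → α .] (dot at the end), and
  - a shift item [B → β . c γ] (dot before a terminal).

Augment with D' → D and build the canonical LR(0) collection (I0 = CLOSURE({[D' → . D]}), then GOTO on every symbol after a dot until no new states appear). It has 18 states:
  I0: { [D → . , Y g], [D → . T num T], [D' → . D], [L → . +], [T → . L num], [T → . Y], [Y → . g , ,], [Y → . num , Y] }  — shift
  I1: { [L → + .] }  — reduce
  I2: { [D → , . Y g], [Y → . g , ,], [Y → . num , Y] }  — shift
  I3: { [D' → D .] }  — accept
  I4: { [T → L . num] }  — shift
  I5: { [D → T . num T] }  — shift
  I6: { [T → Y .] }  — reduce
  I7: { [Y → g . , ,] }  — shift
  I8: { [Y → num . , Y] }  — shift
  I9: { [Y → . g , ,], [Y → . num , Y], [Y → num , . Y] }  — shift
  I10: { [Y → num , Y .] }  — reduce
  I11: { [Y → g , . ,] }  — shift
  I12: { [Y → g , , .] }  — reduce
  I13: { [D → T num . T], [L → . +], [T → . L num], [T → . Y], [Y → . g , ,], [Y → . num , Y] }  — shift
  I14: { [D → T num T .] }  — reduce
  I15: { [T → L num .] }  — reduce
  I16: { [D → , Y . g] }  — shift
  I17: { [D → , Y g .] }  — reduce

No state contains both a complete item and a shift item.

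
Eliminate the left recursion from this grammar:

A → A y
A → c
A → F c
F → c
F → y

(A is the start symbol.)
A → c A'
A → F c A'
A' → y A'
A' → ε
F → c
F → y

A is directly left-recursive. The standard transformation for
  A → A α₁ | ... | A α_m | β₁ | ... | β_n
is
  A  → β₁ A' | ... | β_n A'
  A' → α₁ A' | ... | α_m A' | ε

A → c becomes A → c A'
A → F c becomes A → F c A'
A → A y becomes A' → y A'
Add A' → ε

Productions for other non-terminals are unchanged:
  F → c
  F → y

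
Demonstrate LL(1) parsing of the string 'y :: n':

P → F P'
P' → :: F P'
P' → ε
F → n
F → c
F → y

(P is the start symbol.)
LL(1) parsing maintains a stack (initially the start symbol over $) and the input. At each step: if the stack top is a terminal, match it against the current input token; if it is a non-terminal N, replace it with the RHS of M[N, lookahead] (the unique production whose predict set contains the lookahead).

Stack is shown with the top on the left.

Stack      Input     Action
---------------------------
P $        y :: n $  output P → F P'
F P' $     y :: n $  output F → y
y P' $     y :: n $  match 'y'
P' $       :: n $    output P' → :: F P'
:: F P' $  :: n $    match '::'
F P' $     n $       output F → n
n P' $     n $       match 'n'
P' $       $         output P' → ε
$          $         accept

The string is accepted.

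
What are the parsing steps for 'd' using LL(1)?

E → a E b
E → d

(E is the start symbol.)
Stack is shown with the top on the left.

Stack  Input  Action
--------------------
E $    d $    output E → d
d $    d $    match 'd'
$      $      accept

The string is accepted.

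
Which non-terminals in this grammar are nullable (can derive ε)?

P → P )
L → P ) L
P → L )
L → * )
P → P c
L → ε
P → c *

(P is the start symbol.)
{ 'L' }

A non-terminal is nullable if it can derive ε (the empty string): either it has an ε-production, or it has a production whose right-hand side consists entirely of nullable non-terminals.

ε-productions: L → ε
So L is immediately nullable.
No further non-terminal can be added: every production for the remaining non-terminals contains a terminal or a non-nullable non-terminal.
Nullable = { 'L' }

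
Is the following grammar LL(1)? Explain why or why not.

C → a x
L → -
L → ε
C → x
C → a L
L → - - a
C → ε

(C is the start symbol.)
A grammar is LL(1) if for each non-terminal N with multiple productions, the predict sets of those productions are pairwise disjoint, where PREDICT(N → α) = (FIRST(α) \ {ε}) ∪ (FOLLOW(N) if α ⇒* ε).

Relevant sets:
  FOLLOW(C) = { $ }
  FOLLOW(L) = { $ }

For C:
  PREDICT(C → a x) = { 'a' }
  PREDICT(C → x) = { 'x' }
  PREDICT(C → a L) = { 'a' }
  PREDICT(C → ε) = { $ }
For L:
  PREDICT(L → '-') = { '-' }
  PREDICT(L → ε) = { $ }
  PREDICT(L → '-' '-' a) = { '-' }

Conflict found: Predict set conflict for C: { 'a' }
The grammar is NOT LL(1).

Answer: No. Predict set conflict for C: { 'a' }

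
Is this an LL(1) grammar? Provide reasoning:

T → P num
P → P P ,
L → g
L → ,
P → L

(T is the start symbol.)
No. Predict set conflict for P: { ',', 'g' }

A grammar is LL(1) if for each non-terminal N with multiple productions, the predict sets of those productions are pairwise disjoint, where PREDICT(N → α) = (FIRST(α) \ {ε}) ∪ (FOLLOW(N) if α ⇒* ε).

Relevant sets:
  FIRST(P) = { ',', 'g' }
  FIRST(L) = { ',', 'g' }

For P:
  PREDICT(P → P P ',') = { ',', 'g' }
  PREDICT(P → L) = { ',', 'g' }
For L:
  PREDICT(L → g) = { 'g' }
  PREDICT(L → ',') = { ',' }
T has a single production, so nothing to check there.

Conflict found: Predict set conflict for P: { ',', 'g' }
The grammar is NOT LL(1).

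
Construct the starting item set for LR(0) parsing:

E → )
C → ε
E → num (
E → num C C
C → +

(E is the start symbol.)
{ [E → . )], [E → . num (], [E → . num C C], [E' → . E] }

First, augment the grammar with E' → E
I₀ = CLOSURE({ [E' → . E] }):
  [E' → . E] has the dot before E: add [E → . )], [E → . num (], [E → . num C C]
No further items can be added.

I₀ = { [E → . )], [E → . num (], [E → . num C C], [E' → . E] }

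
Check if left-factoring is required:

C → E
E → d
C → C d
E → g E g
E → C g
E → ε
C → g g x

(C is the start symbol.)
No, left-factoring is not needed

Left-factoring is needed when two productions for the same non-terminal
share a common prefix on the right-hand side.

Productions for C:
  C → E
  C → C d
  C → g g x
Productions for E:
  E → d
  E → g E g
  E → C g
  E → ε

No common prefixes found.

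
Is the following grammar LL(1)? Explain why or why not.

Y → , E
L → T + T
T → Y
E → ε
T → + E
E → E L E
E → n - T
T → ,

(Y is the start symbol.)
No. Predict set conflict for T: { ',' }

Relevant sets:
  FIRST(Y) = { ',' }
  FIRST(E) = { '+', ',', 'n', ε }
  FIRST(L) = { '+', ',' }
  FOLLOW(E) = { $, '+', ',', 'n' }

For T:
  PREDICT(T → Y) = { ',' }
  PREDICT(T → '+' E) = { '+' }
  PREDICT(T → ',') = { ',' }
For E:
  PREDICT(E → ε) = { $, '+', ',', 'n' }
  PREDICT(E → E L E) = { '+', ',', 'n' }
  PREDICT(E → n '-' T) = { 'n' }
Y, L have a single production, so nothing to check there.

Conflict found: Predict set conflict for T: { ',' }
The grammar is NOT LL(1).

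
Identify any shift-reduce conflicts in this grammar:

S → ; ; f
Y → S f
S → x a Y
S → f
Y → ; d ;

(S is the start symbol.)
Augment with S' → S and build the canonical LR(0) collection (I0 = CLOSURE({[S' → . S]}), then GOTO on every symbol after a dot until no new states appear). It has 14 states:
  I0: { [S → . ; ; f], [S → . f], [S → . x a Y], [S' → . S] }  — shift
  I1: { [S → ; . ; f] }  — shift
  I2: { [S' → S .] }  — accept
  I3: { [S → f .] }  — reduce
  I4: { [S → x . a Y] }  — shift
  I5: { [S → . ; ; f], [S → . f], [S → . x a Y], [S → x a . Y], [Y → . ; d ;], [Y → . S f] }  — shift
  I6: { [S → ; . ; f], [Y → ; . d ;] }  — shift
  I7: { [Y → S . f] }  — shift
  I8: { [S → x a Y .] }  — reduce
  I9: { [Y → S f .] }  — reduce
  I10: { [S → ; ; . f] }  — shift
  I11: { [Y → ; d . ;] }  — shift
  I12: { [Y → ; d ; .] }  — reduce
  I13: { [S → ; ; f .] }  — reduce

No state contains both a complete item and a shift item.

Answer: No shift-reduce conflicts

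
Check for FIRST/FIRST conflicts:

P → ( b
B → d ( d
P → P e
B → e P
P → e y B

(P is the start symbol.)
FIRST sets of the non-terminals at (or reachable through a nullable prefix from) the front of some alternative:
  FIRST(P) = { '(', 'e' }

Productions for P:
  P → ( b: FIRST = { '(' }
  P → P e: FIRST = { '(', 'e' }
  P → e y B: FIRST = { 'e' }
Productions for B:
  B → d ( d: FIRST = { 'd' }
  B → e P: FIRST = { 'e' }

Conflict for P: P → ( b and P → P e
  Overlap: { '(' }
Conflict for P: P → P e and P → e y B
  Overlap: { 'e' }

Answer: Yes. P → '(' b / P → P e on { '(' }; P → P e / P → e y B on { 'e' }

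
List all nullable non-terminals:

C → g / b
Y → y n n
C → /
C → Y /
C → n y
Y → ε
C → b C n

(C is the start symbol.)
A non-terminal is nullable if it can derive ε (the empty string): either it has an ε-production, or it has a production whose right-hand side consists entirely of nullable non-terminals.

ε-productions: Y → ε
So Y is immediately nullable.
No further non-terminal can be added: every production for the remaining non-terminals contains a terminal or a non-nullable non-terminal.
Nullable = { 'Y' }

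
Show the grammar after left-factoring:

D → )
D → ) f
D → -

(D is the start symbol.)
D → ) D'
D' → ε
D' → f
D → -

Left-factoring transforms A → αβ₁ | αβ₂ into A → αA' and A' → β₁ | β₂
(α is the longest common prefix among the alternatives). Repeat until
no nonterminal has two alternatives with a common prefix.

Round 1: D has alternatives sharing prefix ')'. Introduce D': D → ) D'
  Add: D' → ε
  Add: D' → f

No remaining common prefixes — done.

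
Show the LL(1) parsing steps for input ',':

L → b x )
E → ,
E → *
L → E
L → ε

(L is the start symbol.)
Stack is shown with the top on the left.

Stack  Input  Action
--------------------
L $    , $    output L → E
E $    , $    output E → ,
, $    , $    match ','
$      $      accept

The string is accepted.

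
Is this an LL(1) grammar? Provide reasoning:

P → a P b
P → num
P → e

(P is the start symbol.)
A grammar is LL(1) if for each non-terminal N with multiple productions, the predict sets of those productions are pairwise disjoint, where PREDICT(N → α) = (FIRST(α) \ {ε}) ∪ (FOLLOW(N) if α ⇒* ε).

For P:
  PREDICT(P → a P b) = { 'a' }
  PREDICT(P → num) = { 'num' }
  PREDICT(P → e) = { 'e' }

All predict sets are disjoint. The grammar IS LL(1).

Answer: Yes, the grammar is LL(1).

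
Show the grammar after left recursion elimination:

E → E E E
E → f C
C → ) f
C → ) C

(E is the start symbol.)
E → f C E'
E' → E E E'
E' → ε
C → ) f
C → ) C

E is directly left-recursive. The standard transformation for
  A → A α₁ | ... | A α_m | β₁ | ... | β_n
is
  A  → β₁ A' | ... | β_n A'
  A' → α₁ A' | ... | α_m A' | ε

E → f C becomes E → f C E'
E → E E E becomes E' → E E E'
Add E' → ε

Productions for other non-terminals are unchanged:
  C → ) f
  C → ) C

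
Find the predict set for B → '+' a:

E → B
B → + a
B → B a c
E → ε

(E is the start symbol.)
PREDICT(B → '+' a) = (FIRST(RHS) \ {ε}) ∪ (FOLLOW(B) if ε ∈ FIRST(RHS), i.e. RHS ⇒* ε)
FIRST('+' a) = { '+' }
ε ∉ FIRST('+' a), so FOLLOW(B) is not added.
PREDICT(B → '+' a) = { '+' }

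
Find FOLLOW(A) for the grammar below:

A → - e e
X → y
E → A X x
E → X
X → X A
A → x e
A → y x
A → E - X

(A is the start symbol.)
To compute FOLLOW(A), find every occurrence of A on a right-hand side N → α A β: add FIRST(β) \ {ε}, and if β is empty or nullable also add FOLLOW(N). Iterate to a fixed point.

A is the start symbol, so $ ∈ FOLLOW(A).
In E → A X x: A is followed by X x, add FIRST(X x) \ {ε} = { 'y' }
In X → X A: A is at the end, add FOLLOW(X)

The FOLLOW sets referred to above (computed the same way, to a fixed point):
  FOLLOW(X) = { $, '-', 'x', 'y' }

Taking the union: FOLLOW(A) = { $, '-', 'x', 'y' }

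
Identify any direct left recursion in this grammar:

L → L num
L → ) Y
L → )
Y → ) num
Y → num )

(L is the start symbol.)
Yes, L is left-recursive

L → L num: LEFT RECURSIVE (starts with L)
L → ) Y: starts with ')'
L → ): starts with ')'
Y → ) num: starts with ')'
Y → num ): starts with num

The grammar has direct left recursion on: L.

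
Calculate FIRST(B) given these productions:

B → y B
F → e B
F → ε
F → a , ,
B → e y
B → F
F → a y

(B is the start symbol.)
{ 'a', 'e', 'y', ε }

To compute FIRST(B), examine every production with B on the left-hand side, reading each right-hand side left to right until a non-nullable symbol is reached.

FIRST sets of the other non-terminals involved (by the same procedure, iterated to a fixed point):
  FIRST(F) = { 'a', 'e', ε }

From B → y B:
  - y is a terminal: add 'y' and stop
From B → e y:
  - e is a terminal: add 'e' and stop
From B → F:
  - F is a non-terminal: add FIRST(F) \ {ε} = { 'a', 'e' }
    F is nullable and nothing follows, so the whole right-hand side can vanish: ε ∈ FIRST(B)

Collecting: FIRST(B) = { 'a', 'e', 'y', ε }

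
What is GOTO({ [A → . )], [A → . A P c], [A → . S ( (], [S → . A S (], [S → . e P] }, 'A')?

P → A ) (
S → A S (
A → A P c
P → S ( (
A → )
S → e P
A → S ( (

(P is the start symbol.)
GOTO(I, 'A') = CLOSURE({ [A → αX.β] : [A → α.Xβ] ∈ I, X = 'A' })

Items with dot before 'A', with the dot advanced:
  [A → . A P c] → [A → A . P c]
  [S → . A S (] → [S → A . S (]
Closure of the advanced items:
  [A → A . P c] has the dot before P: add [P → . A ) (], [P → . S ( (]
  [S → A . S (] has the dot before S: add [S → . A S (], [S → . e P]
  [P → . A ) (] has the dot before A: add [A → . A P c], [A → . )], [A → . S ( (]

GOTO = { [A → . )], [A → . A P c], [A → . S ( (], [A → A . P c], [P → . A ) (], [P → . S ( (], [S → . A S (], [S → . e P], [S → A . S (] }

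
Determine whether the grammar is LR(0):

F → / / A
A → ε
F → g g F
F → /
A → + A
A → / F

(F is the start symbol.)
No. Shift-reduce conflict between [F → / .] and [F → / . / A]

A grammar is LR(0) if no state in the canonical LR(0) collection has:
  - both a shift item (dot before a terminal) and a complete item (shift-reduce conflict), or
  - two or more complete items (reduce-reduce conflict; the accept item [F' → F .] counts as a complete item here).

Augment with F' → F and build the canonical LR(0) collection (I0 = CLOSURE({[F' → . F]}), then GOTO on every symbol after a dot until no new states appear). It has 12 states:
  I0: { [F → . / / A], [F → . /], [F → . g g F], [F' → . F] }  — shift
  I1: { [F → / . / A], [F → / .] }  — shift, reduce
  I2: { [F' → F .] }  — accept
  I3: { [F → g . g F] }  — shift
  I4: { [F → . / / A], [F → . /], [F → . g g F], [F → g g . F] }  — shift
  I5: { [F → g g F .] }  — reduce
  I6: { [A → . + A], [A → . / F], [A → .], [F → / / . A] }  — shift, reduce
  I7: { [A → + . A], [A → . + A], [A → . / F], [A → .] }  — shift, reduce
  I8: { [A → / . F], [F → . / / A], [F → . /], [F → . g g F] }  — shift
  I9: { [F → / / A .] }  — reduce
  I10: { [A → / F .] }  — reduce
  I11: { [A → + A .] }  — reduce

Conflict in state I1:
  Shift-reduce conflict between [F → / .] and [F → / . / A]
So the grammar is NOT LR(0).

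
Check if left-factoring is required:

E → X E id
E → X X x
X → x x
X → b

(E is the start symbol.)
Yes, E has productions with common prefix 'X'

Left-factoring is needed when two productions for the same non-terminal
share a common prefix on the right-hand side.

Productions for E:
  E → X E id
  E → X X x
Productions for X:
  X → x x
  X → b

Found common prefix 'X' in productions for E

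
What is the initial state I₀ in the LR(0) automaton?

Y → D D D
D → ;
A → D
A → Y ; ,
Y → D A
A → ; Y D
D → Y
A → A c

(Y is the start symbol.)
First, augment the grammar with Y' → Y
I₀ = CLOSURE({ [Y' → . Y] }):
  [Y' → . Y] has the dot before Y: add [Y → . D D D], [Y → . D A]
  [Y → . D D D] has the dot before D: add [D → . ;], [D → . Y]
No further items can be added.

I₀ = { [D → . ;], [D → . Y], [Y → . D A], [Y → . D D D], [Y' → . Y] }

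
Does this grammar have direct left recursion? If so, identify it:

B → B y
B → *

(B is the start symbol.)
Yes, B is left-recursive

Direct left recursion occurs when N → N α for some non-terminal N (the right-hand side begins with the left-hand side itself).

B → B y: LEFT RECURSIVE (starts with B)
B → *: starts with '*'

The grammar has direct left recursion on: B.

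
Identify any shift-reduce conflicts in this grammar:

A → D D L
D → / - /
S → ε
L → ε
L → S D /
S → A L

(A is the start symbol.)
Yes — I4: [L → .] vs [D → . / - /]; I5: [L → .] vs [D → . / - /]

A shift-reduce conflict occurs when an LR(0) state has both:
  - a complete (reduce) item [A → α .] (dot at the end), and
  - a shift item [B → β . c γ] (dot before a terminal).

Augment with A' → A and build the canonical LR(0) collection (I0 = CLOSURE({[A' → . A]}), then GOTO on every symbol after a dot until no new states appear). It has 13 states:
  I0: { [A → . D D L], [A' → . A], [D → . / - /] }  — shift
  I1: { [D → / . - /] }  — shift
  I2: { [A' → A .] }  — accept
  I3: { [A → D . D L], [D → . / - /] }  — shift
  I4: { [A → . D D L], [A → D D . L], [D → . / - /], [L → . S D /], [L → .], [S → . A L], [S → .] }  — shift, 2 reduces
  I5: { [A → . D D L], [D → . / - /], [L → . S D /], [L → .], [S → . A L], [S → .], [S → A . L] }  — shift, 2 reduces
  I6: { [A → D D L .] }  — reduce
  I7: { [D → . / - /], [L → S . D /] }  — shift
  I8: { [L → S D . /] }  — shift
  I9: { [L → S D / .] }  — reduce
  I10: { [S → A L .] }  — reduce
  I11: { [D → / - . /] }  — shift
  I12: { [D → / - / .] }  — reduce

I4 contains reduce items [L → .], [S → .] and shift item [D → . / - /] — shift-reduce conflict.
I5 contains reduce items [L → .], [S → .] and shift item [D → . / - /] — shift-reduce conflict.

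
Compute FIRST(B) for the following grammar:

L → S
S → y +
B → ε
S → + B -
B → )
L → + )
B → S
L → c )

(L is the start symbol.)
FIRST sets of the other non-terminals involved (by the same procedure, iterated to a fixed point):
  FIRST(S) = { '+', 'y' }

From B → ε:
  - ε-production, so ε ∈ FIRST(B)
From B → ):
  - ')' is a terminal: add ')' and stop
From B → S:
  - S is a non-terminal: add FIRST(S) \ {ε} = { '+', 'y' }
    S is not nullable, so stop

Collecting: FIRST(B) = { ')', '+', 'y', ε }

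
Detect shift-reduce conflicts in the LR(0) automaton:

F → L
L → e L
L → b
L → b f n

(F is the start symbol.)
Augment with F' → F and build the canonical LR(0) collection (I0 = CLOSURE({[F' → . F]}), then GOTO on every symbol after a dot until no new states appear). It has 8 states:
  I0: { [F → . L], [F' → . F], [L → . b f n], [L → . b], [L → . e L] }  — shift
  I1: { [F' → F .] }  — accept
  I2: { [F → L .] }  — reduce
  I3: { [L → b . f n], [L → b .] }  — shift, reduce
  I4: { [L → . b f n], [L → . b], [L → . e L], [L → e . L] }  — shift
  I5: { [L → e L .] }  — reduce
  I6: { [L → b f . n] }  — shift
  I7: { [L → b f n .] }  — reduce

I3 contains reduce item [L → b .] and shift item [L → b . f n] — shift-reduce conflict.

Answer: Yes — I3: [L → b .] vs [L → b . f n]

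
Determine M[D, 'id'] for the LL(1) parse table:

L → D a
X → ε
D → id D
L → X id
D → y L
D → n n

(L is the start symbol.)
To find M[D, 'id'], we find productions for D where 'id' is in the predict set (PREDICT(N → α) = (FIRST(α) \ {ε}) ∪ (FOLLOW(N) if α ⇒* ε)).

D → id D: PREDICT = { 'id' }
  'id' is in predict set, so this production goes in M[D, 'id']
D → y L: PREDICT = { 'y' }
D → n n: PREDICT = { 'n' }

M[D, 'id'] = D → id D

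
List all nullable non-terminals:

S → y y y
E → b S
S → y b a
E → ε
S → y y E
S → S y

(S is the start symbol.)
{ 'E' }

A non-terminal is nullable if it can derive ε (the empty string): either it has an ε-production, or it has a production whose right-hand side consists entirely of nullable non-terminals.

ε-productions: E → ε
So E is immediately nullable.
No further non-terminal can be added: every production for the remaining non-terminals contains a terminal or a non-nullable non-terminal.
Nullable = { 'E' }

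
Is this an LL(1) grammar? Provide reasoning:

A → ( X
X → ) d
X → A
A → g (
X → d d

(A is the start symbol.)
Yes, the grammar is LL(1).

A grammar is LL(1) if for each non-terminal N with multiple productions, the predict sets of those productions are pairwise disjoint, where PREDICT(N → α) = (FIRST(α) \ {ε}) ∪ (FOLLOW(N) if α ⇒* ε).

Relevant sets:
  FIRST(A) = { '(', 'g' }

For A:
  PREDICT(A → '(' X) = { '(' }
  PREDICT(A → g '(') = { 'g' }
For X:
  PREDICT(X → ')' d) = { ')' }
  PREDICT(X → A) = { '(', 'g' }
  PREDICT(X → d d) = { 'd' }

All predict sets are disjoint. The grammar IS LL(1).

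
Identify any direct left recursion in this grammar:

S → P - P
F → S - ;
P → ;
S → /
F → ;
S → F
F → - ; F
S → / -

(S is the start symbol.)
No direct left recursion

Direct left recursion occurs when N → N α for some non-terminal N (the right-hand side begins with the left-hand side itself).

S → P - P: starts with P
F → S - ;: starts with S
P → ;: starts with ';'
S → /: starts with '/'
F → ;: starts with ';'
S → F: starts with F
F → - ; F: starts with '-'
S → / -: starts with '/'

No direct left recursion found.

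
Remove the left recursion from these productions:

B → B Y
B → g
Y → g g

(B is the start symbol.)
B → g B'
B' → Y B'
B' → ε
Y → g g

B is directly left-recursive. The standard transformation for
  A → A α₁ | ... | A α_m | β₁ | ... | β_n
is
  A  → β₁ A' | ... | β_n A'
  A' → α₁ A' | ... | α_m A' | ε

B → g becomes B → g B'
B → B Y becomes B' → Y B'
Add B' → ε

Productions for other non-terminals are unchanged:
  Y → g g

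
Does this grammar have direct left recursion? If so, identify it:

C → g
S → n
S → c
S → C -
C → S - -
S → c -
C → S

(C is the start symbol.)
No direct left recursion

C → g: starts with g
S → n: starts with n
S → c: starts with c
S → C -: starts with C
C → S - -: starts with S
S → c -: starts with c
C → S: starts with S

No direct left recursion found.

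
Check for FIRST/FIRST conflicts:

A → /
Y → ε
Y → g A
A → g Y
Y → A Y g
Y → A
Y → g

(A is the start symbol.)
FIRST sets of the non-terminals at (or reachable through a nullable prefix from) the front of some alternative:
  FIRST(A) = { '/', 'g' }

Productions for A:
  A → /: FIRST = { '/' }
  A → g Y: FIRST = { 'g' }
Productions for Y:
  Y → ε: FIRST = { ε }
  Y → g A: FIRST = { 'g' }
  Y → A Y g: FIRST = { '/', 'g' }
  Y → A: FIRST = { '/', 'g' }
  Y → g: FIRST = { 'g' }

Conflict for Y: Y → g A and Y → A Y g
  Overlap: { 'g' }
Conflict for Y: Y → g A and Y → A
  Overlap: { 'g' }
Conflict for Y: Y → g A and Y → g
  Overlap: { 'g' }
Conflict for Y: Y → A Y g and Y → A
  Overlap: { '/', 'g' }
Conflict for Y: Y → A Y g and Y → g
  Overlap: { 'g' }
Conflict for Y: Y → A and Y → g
  Overlap: { 'g' }

Answer: Yes. Y → g A / Y → A Y g on { 'g' }; Y → g A / Y → A on { 'g' }; Y → g A / Y → g on { 'g' }; Y → A Y g / Y → A on { '/', 'g' }; Y → A Y g / Y → g on { 'g' }; Y → A / Y → g on { 'g' }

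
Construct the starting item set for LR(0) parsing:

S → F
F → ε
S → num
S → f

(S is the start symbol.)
{ [F → .], [S → . F], [S → . f], [S → . num], [S' → . S] }

First, augment the grammar with S' → S
I₀ = CLOSURE({ [S' → . S] }):
  [S' → . S] has the dot before S: add [S → . F], [S → . num], [S → . f]
  [S → . F] has the dot before F: add [F → .]
No further items can be added.

I₀ = { [F → .], [S → . F], [S → . f], [S → . num], [S' → . S] }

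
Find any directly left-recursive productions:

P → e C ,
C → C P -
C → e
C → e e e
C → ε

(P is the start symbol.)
P → e C ,: starts with e
C → C P -: LEFT RECURSIVE (starts with C)
C → e: starts with e
C → e e e: starts with e
C → ε: starts with ε

The grammar has direct left recursion on: C.

Answer: Yes, C is left-recursive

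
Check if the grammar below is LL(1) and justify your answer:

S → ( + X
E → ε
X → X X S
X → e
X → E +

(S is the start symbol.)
No. Predict set conflict for X: { 'e' }

A grammar is LL(1) if for each non-terminal N with multiple productions, the predict sets of those productions are pairwise disjoint, where PREDICT(N → α) = (FIRST(α) \ {ε}) ∪ (FOLLOW(N) if α ⇒* ε).

Relevant sets:
  FIRST(X) = { '+', 'e' }
  FIRST(E) = { ε }

For X:
  PREDICT(X → X X S) = { '+', 'e' }
  PREDICT(X → e) = { 'e' }
  PREDICT(X → E '+') = { '+' }
S, E have a single production, so nothing to check there.

Conflict found: Predict set conflict for X: { 'e' }
The grammar is NOT LL(1).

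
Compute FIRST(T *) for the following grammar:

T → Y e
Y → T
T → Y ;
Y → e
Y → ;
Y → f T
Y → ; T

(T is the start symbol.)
{ ';', 'e', 'f' }

FIRST sets of the non-terminals involved (from the grammar, by fixed-point iteration):
  FIRST(T) = { ';', 'e', 'f' }

To compute FIRST(T *), process the symbols left to right:
Symbol T is a non-terminal. Add FIRST(T) \ {ε} = { ';', 'e', 'f' }
T is not nullable (ε ∉ FIRST(T)), so stop here.
FIRST(T *) = { ';', 'e', 'f' }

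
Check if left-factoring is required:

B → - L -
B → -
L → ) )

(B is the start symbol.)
Yes, B has productions with common prefix '-'

Left-factoring is needed when two productions for the same non-terminal
share a common prefix on the right-hand side.

Productions for B:
  B → - L -
  B → -

Found common prefix '-' in productions for B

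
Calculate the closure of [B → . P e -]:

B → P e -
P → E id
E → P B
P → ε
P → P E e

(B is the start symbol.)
To compute CLOSURE, for each item [A → α.Bβ] where B is a non-terminal, add [B → .γ] for all productions B → γ; repeat for the newly added items until nothing changes.

Start with: [B → . P e -]
  [B → . P e -] has the dot before P: add [P → . E id], [P → .], [P → . P E e]
  [P → . E id] has the dot before E: add [E → . P B]
No further items can be added.

CLOSURE = { [B → . P e -], [E → . P B], [P → . E id], [P → . P E e], [P → .] }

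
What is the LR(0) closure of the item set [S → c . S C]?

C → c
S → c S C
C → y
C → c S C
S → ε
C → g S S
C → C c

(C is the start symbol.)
To compute CLOSURE, for each item [A → α.Bβ] where B is a non-terminal, add [B → .γ] for all productions B → γ; repeat for the newly added items until nothing changes.

Start with: [S → c . S C]
  [S → c . S C] has the dot before S: add [S → . c S C], [S → .]
No further items can be added.

CLOSURE = { [S → . c S C], [S → .], [S → c . S C] }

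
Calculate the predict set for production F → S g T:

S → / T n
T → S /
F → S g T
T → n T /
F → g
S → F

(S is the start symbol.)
PREDICT(F → S g T) = (FIRST(RHS) \ {ε}) ∪ (FOLLOW(F) if ε ∈ FIRST(RHS), i.e. RHS ⇒* ε)
FIRST(S) = { '/', 'g' }
FIRST(S g T) = { '/', 'g' }
ε ∉ FIRST(S g T), so FOLLOW(F) is not added.
PREDICT(F → S g T) = { '/', 'g' }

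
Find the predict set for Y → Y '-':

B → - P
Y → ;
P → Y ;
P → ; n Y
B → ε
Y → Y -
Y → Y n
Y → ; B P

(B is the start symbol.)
{ ';' }

PREDICT(Y → Y '-') = (FIRST(RHS) \ {ε}) ∪ (FOLLOW(Y) if ε ∈ FIRST(RHS), i.e. RHS ⇒* ε)
FIRST(Y) = { ';' }
FIRST(Y '-') = { ';' }
ε ∉ FIRST(Y '-'), so FOLLOW(Y) is not added.
PREDICT(Y → Y '-') = { ';' }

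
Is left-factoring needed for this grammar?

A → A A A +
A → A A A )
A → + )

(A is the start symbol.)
Yes, A has productions with common prefix 'A A A'

Left-factoring is needed when two productions for the same non-terminal
share a common prefix on the right-hand side.

Productions for A:
  A → A A A +
  A → A A A )
  A → + )

Found common prefix 'A A A' in productions for A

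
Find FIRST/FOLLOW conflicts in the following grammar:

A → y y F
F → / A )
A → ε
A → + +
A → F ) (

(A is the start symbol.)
Nullable non-terminals: A.
FIRST sets used below: FIRST(F) = { '/' }

A: nullable alternative(s) A → ε; FOLLOW(A) = { $, ')' }
  A → y y F: FIRST \ {ε} = { 'y' } — disjoint from FOLLOW(A)
  A → ε: FIRST \ {ε} = { } — this is the only nullable alternative, skip
  A → + +: FIRST \ {ε} = { '+' } — disjoint from FOLLOW(A)
  A → F ) (: FIRST \ {ε} = { '/' } — disjoint from FOLLOW(A)

F has no nullable alternative, so no FIRST/FOLLOW check is needed there.

No FIRST/FOLLOW conflicts found.

Answer: No FIRST/FOLLOW conflicts.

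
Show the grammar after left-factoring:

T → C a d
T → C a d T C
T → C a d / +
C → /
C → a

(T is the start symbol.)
T → C a d T'
T' → ε
T' → T C
T' → / +
C → /
C → a

Left-factoring transforms A → αβ₁ | αβ₂ into A → αA' and A' → β₁ | β₂
(α is the longest common prefix among the alternatives). Repeat until
no nonterminal has two alternatives with a common prefix.

Round 1: T has alternatives sharing prefix 'C a d'. Introduce T': T → C a d T'
  Add: T' → ε
  Add: T' → T C
  Add: T' → / +

No remaining common prefixes — done.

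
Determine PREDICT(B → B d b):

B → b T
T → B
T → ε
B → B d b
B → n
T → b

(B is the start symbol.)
PREDICT(B → B d b) = (FIRST(RHS) \ {ε}) ∪ (FOLLOW(B) if ε ∈ FIRST(RHS), i.e. RHS ⇒* ε)
FIRST(B) = { 'b', 'n' }
FIRST(B d b) = { 'b', 'n' }
ε ∉ FIRST(B d b), so FOLLOW(B) is not added.
PREDICT(B → B d b) = { 'b', 'n' }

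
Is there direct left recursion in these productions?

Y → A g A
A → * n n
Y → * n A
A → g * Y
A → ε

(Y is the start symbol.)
Y → A g A: starts with A
A → * n n: starts with '*'
Y → * n A: starts with '*'
A → g * Y: starts with g
A → ε: starts with ε

No direct left recursion found.

Answer: No direct left recursion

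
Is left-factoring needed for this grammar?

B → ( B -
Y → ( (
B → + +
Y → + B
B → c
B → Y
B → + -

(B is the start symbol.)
Yes, B has productions with common prefix '+'

Left-factoring is needed when two productions for the same non-terminal
share a common prefix on the right-hand side.

Productions for B:
  B → ( B -
  B → + +
  B → c
  B → Y
  B → + -
Productions for Y:
  Y → ( (
  Y → + B

Found common prefix '+' in productions for B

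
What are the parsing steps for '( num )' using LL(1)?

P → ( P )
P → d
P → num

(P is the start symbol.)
Stack is shown with the top on the left.

Stack    Input      Action
--------------------------
P $      ( num ) $  output P → ( P )
( P ) $  ( num ) $  match '('
P ) $    num ) $    output P → num
num ) $  num ) $    match 'num'
) $      ) $        match ')'
$        $          accept

The string is accepted.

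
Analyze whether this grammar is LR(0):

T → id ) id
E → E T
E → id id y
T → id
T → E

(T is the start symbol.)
No. Shift-reduce conflict between [T → E .] and [E → . id id y]

A grammar is LR(0) if no state in the canonical LR(0) collection has:
  - both a shift item (dot before a terminal) and a complete item (shift-reduce conflict), or
  - two or more complete items (reduce-reduce conflict; the accept item [T' → T .] counts as a complete item here).

Augment with T' → T and build the canonical LR(0) collection (I0 = CLOSURE({[T' → . T]}), then GOTO on every symbol after a dot until no new states appear). It has 9 states:
  I0: { [E → . E T], [E → . id id y], [T → . E], [T → . id ) id], [T → . id], [T' → . T] }  — shift
  I1: { [E → . E T], [E → . id id y], [E → E . T], [T → . E], [T → . id ) id], [T → . id], [T → E .] }  — shift, reduce
  I2: { [T' → T .] }  — accept
  I3: { [E → id . id y], [T → id . ) id], [T → id .] }  — shift, reduce
  I4: { [T → id ) . id] }  — shift
  I5: { [E → id id . y] }  — shift
  I6: { [E → id id y .] }  — reduce
  I7: { [T → id ) id .] }  — reduce
  I8: { [E → E T .] }  — reduce

Conflict in state I1:
  Shift-reduce conflict between [T → E .] and [E → . id id y]
So the grammar is NOT LR(0).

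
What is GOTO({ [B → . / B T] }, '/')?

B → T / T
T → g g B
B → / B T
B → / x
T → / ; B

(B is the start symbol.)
{ [B → . / B T], [B → . / x], [B → . T / T], [B → / . B T], [T → . / ; B], [T → . g g B] }

GOTO(I, '/') = CLOSURE({ [A → αX.β] : [A → α.Xβ] ∈ I, X = '/' })

Items with dot before '/', with the dot advanced:
  [B → . / B T] → [B → / . B T]
Closure of the advanced items:
  [B → / . B T] has the dot before B: add [B → . T / T], [B → . / B T], [B → . / x]
  [B → . T / T] has the dot before T: add [T → . g g B], [T → . / ; B]

GOTO = { [B → . / B T], [B → . / x], [B → . T / T], [B → / . B T], [T → . / ; B], [T → . g g B] }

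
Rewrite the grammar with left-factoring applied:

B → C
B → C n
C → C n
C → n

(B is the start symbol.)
B → C B'
B' → ε
B' → n
C → C n
C → n

Left-factoring transforms A → αβ₁ | αβ₂ into A → αA' and A' → β₁ | β₂
(α is the longest common prefix among the alternatives). Repeat until
no nonterminal has two alternatives with a common prefix.

Round 1: B has alternatives sharing prefix 'C'. Introduce B': B → C B'
  Add: B' → ε
  Add: B' → n

No remaining common prefixes — done.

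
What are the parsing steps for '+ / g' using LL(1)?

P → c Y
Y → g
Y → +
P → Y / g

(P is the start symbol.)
LL(1) parsing maintains a stack (initially the start symbol over $) and the input. At each step: if the stack top is a terminal, match it against the current input token; if it is a non-terminal N, replace it with the RHS of M[N, lookahead] (the unique production whose predict set contains the lookahead).

Stack is shown with the top on the left.

Stack    Input    Action
------------------------
P $      + / g $  output P → Y / g
Y / g $  + / g $  output Y → +
+ / g $  + / g $  match '+'
/ g $    / g $    match '/'
g $      g $      match 'g'
$        $        accept

The string is accepted.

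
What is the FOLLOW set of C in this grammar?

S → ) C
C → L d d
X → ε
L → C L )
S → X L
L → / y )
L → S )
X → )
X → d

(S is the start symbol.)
{ $, ')', '/', 'd' }

In S → ) C: C is at the end, add FOLLOW(S)
In L → C L ): C is followed by L ')', add FIRST(L ')') \ {ε} = { ')', '/', 'd' }

The FOLLOW sets referred to above (computed the same way, to a fixed point):
  FOLLOW(S) = { $, ')' }

Taking the union: FOLLOW(C) = { $, ')', '/', 'd' }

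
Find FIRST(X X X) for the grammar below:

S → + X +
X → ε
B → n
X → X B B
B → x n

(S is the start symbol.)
FIRST sets of the non-terminals involved (from the grammar, by fixed-point iteration):
  FIRST(X) = { 'n', 'x', ε }

To compute FIRST(X X X), process the symbols left to right:
Symbol X is a non-terminal. Add FIRST(X) \ {ε} = { 'n', 'x' }
X is nullable (ε ∈ FIRST(X)), continue to the next symbol.
Symbol X is a non-terminal. Add FIRST(X) \ {ε} = { 'n', 'x' }
X is nullable (ε ∈ FIRST(X)), continue to the next symbol.
Symbol X is a non-terminal. Add FIRST(X) \ {ε} = { 'n', 'x' }
X is nullable (ε ∈ FIRST(X)), continue to the next symbol.
All symbols are nullable, so ε is in the result.
FIRST(X X X) = { 'n', 'x', ε }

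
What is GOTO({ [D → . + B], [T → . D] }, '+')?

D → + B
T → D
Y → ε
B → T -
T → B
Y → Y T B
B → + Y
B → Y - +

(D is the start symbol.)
{ [B → . + Y], [B → . T -], [B → . Y - +], [D → + . B], [D → . + B], [T → . B], [T → . D], [Y → . Y T B], [Y → .] }

GOTO(I, '+') = CLOSURE({ [A → αX.β] : [A → α.Xβ] ∈ I, X = '+' })

Items with dot before '+', with the dot advanced:
  [D → . + B] → [D → + . B]
Closure of the advanced items:
  [D → + . B] has the dot before B: add [B → . T -], [B → . + Y], [B → . Y - +]
  [B → . T -] has the dot before T: add [T → . D], [T → . B]
  [B → . Y - +] has the dot before Y: add [Y → .], [Y → . Y T B]
  [T → . D] has the dot before D: add [D → . + B]

GOTO = { [B → . + Y], [B → . T -], [B → . Y - +], [D → + . B], [D → . + B], [T → . B], [T → . D], [Y → . Y T B], [Y → .] }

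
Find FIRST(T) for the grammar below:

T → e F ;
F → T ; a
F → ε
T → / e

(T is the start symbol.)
{ '/', 'e' }

To compute FIRST(T), examine every production with T on the left-hand side, reading each right-hand side left to right until a non-nullable symbol is reached.

From T → e F ;:
  - e is a terminal: add 'e' and stop
From T → / e:
  - '/' is a terminal: add '/' and stop

Collecting: FIRST(T) = { '/', 'e' }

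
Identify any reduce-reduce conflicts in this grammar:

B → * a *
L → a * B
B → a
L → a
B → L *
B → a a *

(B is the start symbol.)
Yes — I4: [B → a .] vs [L → a .]

A reduce-reduce conflict occurs when an LR(0) state has two complete items [A → α .] and [B → β .] — both call for a reduction, and with no lookahead the parser cannot choose between them.

Augment with B' → B and build the canonical LR(0) collection (I0 = CLOSURE({[B' → . B]}), then GOTO on every symbol after a dot until no new states appear). It has 12 states:
  I0: { [B → . * a *], [B → . L *], [B → . a a *], [B → . a], [B' → . B], [L → . a * B], [L → . a] }  — shift
  I1: { [B → * . a *] }  — shift
  I2: { [B' → B .] }  — accept
  I3: { [B → L . *] }  — shift
  I4: { [B → a . a *], [B → a .], [L → a . * B], [L → a .] }  — shift, 2 reduces
  I5: { [B → . * a *], [B → . L *], [B → . a a *], [B → . a], [L → . a * B], [L → . a], [L → a * . B] }  — shift
  I6: { [B → a a . *] }  — shift
  I7: { [B → a a * .] }  — reduce
  I8: { [L → a * B .] }  — reduce
  I9: { [B → L * .] }  — reduce
  I10: { [B → * a . *] }  — shift
  I11: { [B → * a * .] }  — reduce

I4 contains complete items [B → a .], [L → a .] — reduce-reduce conflict.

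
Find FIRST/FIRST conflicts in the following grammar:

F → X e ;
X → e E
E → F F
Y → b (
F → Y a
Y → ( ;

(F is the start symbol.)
FIRST sets of the non-terminals at (or reachable through a nullable prefix from) the front of some alternative:
  FIRST(X) = { 'e' }
  FIRST(Y) = { '(', 'b' }

Productions for F:
  F → X e ;: FIRST = { 'e' }
  F → Y a: FIRST = { '(', 'b' }
Productions for Y:
  Y → b (: FIRST = { 'b' }
  Y → ( ;: FIRST = { '(' }
X, E have only one production, so no FIRST/FIRST conflict is possible there.

All alternatives of each non-terminal have pairwise disjoint FIRST sets.

Answer: No FIRST/FIRST conflicts.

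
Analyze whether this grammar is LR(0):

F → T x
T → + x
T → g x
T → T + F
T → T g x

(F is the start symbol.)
Yes, the grammar is LR(0)

Augment with F' → F and build the canonical LR(0) collection (I0 = CLOSURE({[F' → . F]}), then GOTO on every symbol after a dot until no new states appear). It has 12 states:
  I0: { [F → . T x], [F' → . F], [T → . + x], [T → . T + F], [T → . T g x], [T → . g x] }  — shift
  I1: { [T → + . x] }  — shift
  I2: { [F' → F .] }  — accept
  I3: { [F → T . x], [T → T . + F], [T → T . g x] }  — shift
  I4: { [T → g . x] }  — shift
  I5: { [T → g x .] }  — reduce
  I6: { [F → . T x], [T → . + x], [T → . T + F], [T → . T g x], [T → . g x], [T → T + . F] }  — shift
  I7: { [T → T g . x] }  — shift
  I8: { [F → T x .] }  — reduce
  I9: { [T → T g x .] }  — reduce
  I10: { [T → T + F .] }  — reduce
  I11: { [T → + x .] }  — reduce

Every state is either a pure shift/goto state or contains exactly one complete item and nothing to shift — no conflicts. The grammar is LR(0).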